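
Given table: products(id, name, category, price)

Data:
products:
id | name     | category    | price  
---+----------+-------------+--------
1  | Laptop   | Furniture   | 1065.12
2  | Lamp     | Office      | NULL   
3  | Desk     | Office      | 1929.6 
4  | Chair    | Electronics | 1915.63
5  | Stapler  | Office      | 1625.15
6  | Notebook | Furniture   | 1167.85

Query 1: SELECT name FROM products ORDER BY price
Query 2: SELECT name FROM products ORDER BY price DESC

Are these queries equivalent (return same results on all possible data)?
No, not equivalent

Query 1 returns: [('Lamp',), ('Laptop',), ('Notebook',), ('Stapler',), ('Chair',), ('Desk',)]
Query 2 returns: [('Desk',), ('Chair',), ('Stapler',), ('Notebook',), ('Laptop',), ('Lamp',)]

Reason: ASC vs DESC gives opposite ordering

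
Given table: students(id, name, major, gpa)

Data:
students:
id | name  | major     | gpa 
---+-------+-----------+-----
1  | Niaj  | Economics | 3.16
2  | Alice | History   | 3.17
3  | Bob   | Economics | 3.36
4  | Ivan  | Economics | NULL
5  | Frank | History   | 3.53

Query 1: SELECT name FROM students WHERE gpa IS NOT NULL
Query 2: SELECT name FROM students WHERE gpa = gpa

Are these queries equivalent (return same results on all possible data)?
Yes, equivalent

Both queries return: [('Alice',), ('Bob',), ('Frank',), ('Niaj',)]

Reason: IS NOT NULL vs self-equality (both exclude NULLs)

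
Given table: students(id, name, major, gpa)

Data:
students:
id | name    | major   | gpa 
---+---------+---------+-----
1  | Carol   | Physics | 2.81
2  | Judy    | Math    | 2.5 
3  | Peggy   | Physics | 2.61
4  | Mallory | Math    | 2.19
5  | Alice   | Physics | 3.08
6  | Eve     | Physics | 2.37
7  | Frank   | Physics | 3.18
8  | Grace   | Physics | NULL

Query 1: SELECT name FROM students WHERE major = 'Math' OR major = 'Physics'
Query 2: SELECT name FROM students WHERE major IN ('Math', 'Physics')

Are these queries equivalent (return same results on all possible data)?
Yes, equivalent

Both queries return: [('Alice',), ('Carol',), ('Eve',), ('Frank',), ('Grace',), ('Judy',), ('Mallory',), ('Peggy',)]

Reason: OR vs IN are equivalent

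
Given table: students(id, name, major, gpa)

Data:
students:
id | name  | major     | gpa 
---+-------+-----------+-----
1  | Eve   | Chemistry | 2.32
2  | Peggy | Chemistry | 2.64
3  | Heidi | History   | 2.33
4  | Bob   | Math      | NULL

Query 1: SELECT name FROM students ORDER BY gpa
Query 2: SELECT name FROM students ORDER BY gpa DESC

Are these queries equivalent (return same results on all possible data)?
No, not equivalent

Query 1 returns: [('Bob',), ('Eve',), ('Heidi',), ('Peggy',)]
Query 2 returns: [('Peggy',), ('Heidi',), ('Eve',), ('Bob',)]

Reason: ASC vs DESC gives opposite ordering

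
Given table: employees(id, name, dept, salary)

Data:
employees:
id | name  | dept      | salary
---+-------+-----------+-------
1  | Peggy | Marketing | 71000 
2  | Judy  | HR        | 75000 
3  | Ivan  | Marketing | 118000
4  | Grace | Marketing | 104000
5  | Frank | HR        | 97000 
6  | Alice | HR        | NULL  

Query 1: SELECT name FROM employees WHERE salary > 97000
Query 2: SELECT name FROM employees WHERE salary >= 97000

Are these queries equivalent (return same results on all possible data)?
No, not equivalent

Query 1 returns: [('Ivan',), ('Grace',)]
Query 2 returns: [('Ivan',), ('Grace',), ('Frank',)]

Reason: > vs >= gives different results when salary = 97000 exists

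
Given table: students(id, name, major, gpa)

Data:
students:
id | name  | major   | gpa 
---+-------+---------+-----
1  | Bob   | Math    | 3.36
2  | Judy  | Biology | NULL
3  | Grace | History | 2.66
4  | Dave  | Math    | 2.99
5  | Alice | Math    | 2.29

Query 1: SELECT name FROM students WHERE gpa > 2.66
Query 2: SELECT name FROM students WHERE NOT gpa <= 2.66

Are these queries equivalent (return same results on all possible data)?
Yes, equivalent

Both queries return: [('Bob',), ('Dave',)]

Reason: Both filter gpa > 2.66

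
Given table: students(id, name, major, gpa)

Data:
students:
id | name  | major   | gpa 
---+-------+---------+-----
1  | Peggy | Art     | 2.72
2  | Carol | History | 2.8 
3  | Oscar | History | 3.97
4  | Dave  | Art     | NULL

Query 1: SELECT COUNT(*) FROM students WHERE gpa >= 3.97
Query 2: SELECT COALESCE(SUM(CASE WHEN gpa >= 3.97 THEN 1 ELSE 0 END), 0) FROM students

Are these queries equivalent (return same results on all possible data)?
Yes, equivalent

Both queries return: [(1,)]

Reason: COUNT with WHERE vs conditional SUM (COALESCE handles empty-table NULL)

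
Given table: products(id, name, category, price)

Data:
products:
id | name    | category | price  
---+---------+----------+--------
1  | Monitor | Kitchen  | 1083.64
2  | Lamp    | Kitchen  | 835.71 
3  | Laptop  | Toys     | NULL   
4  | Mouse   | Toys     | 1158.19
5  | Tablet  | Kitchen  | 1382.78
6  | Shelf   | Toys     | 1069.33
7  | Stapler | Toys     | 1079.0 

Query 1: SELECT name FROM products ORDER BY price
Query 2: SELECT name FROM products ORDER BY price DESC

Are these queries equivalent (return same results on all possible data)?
No, not equivalent

Query 1 returns: [('Laptop',), ('Lamp',), ('Shelf',), ('Stapler',), ('Monitor',), ('Mouse',), ('Tablet',)]
Query 2 returns: [('Tablet',), ('Mouse',), ('Monitor',), ('Stapler',), ('Shelf',), ('Lamp',), ('Laptop',)]

Reason: ASC vs DESC gives opposite ordering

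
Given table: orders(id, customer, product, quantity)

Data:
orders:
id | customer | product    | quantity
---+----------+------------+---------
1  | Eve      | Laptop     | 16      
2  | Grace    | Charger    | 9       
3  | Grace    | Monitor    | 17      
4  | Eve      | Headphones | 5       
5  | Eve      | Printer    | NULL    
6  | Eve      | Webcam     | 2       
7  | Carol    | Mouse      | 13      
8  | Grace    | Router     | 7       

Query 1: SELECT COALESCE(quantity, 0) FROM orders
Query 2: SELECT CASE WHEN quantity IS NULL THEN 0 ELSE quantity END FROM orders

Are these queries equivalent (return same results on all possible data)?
Yes, equivalent

Both queries return: [(0,), (2,), (5,), (7,), (9,), (13,), (16,), (17,)]

Reason: COALESCE vs CASE for NULL handling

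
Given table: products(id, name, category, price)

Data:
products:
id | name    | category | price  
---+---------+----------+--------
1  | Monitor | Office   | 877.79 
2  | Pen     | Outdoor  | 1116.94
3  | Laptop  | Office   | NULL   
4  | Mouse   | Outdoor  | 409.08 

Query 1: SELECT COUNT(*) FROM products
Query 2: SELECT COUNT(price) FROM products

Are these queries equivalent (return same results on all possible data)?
No, not equivalent

Query 1 returns: [(4,)]
Query 2 returns: [(3,)]

Reason: COUNT(*) includes NULLs, COUNT(column) excludes them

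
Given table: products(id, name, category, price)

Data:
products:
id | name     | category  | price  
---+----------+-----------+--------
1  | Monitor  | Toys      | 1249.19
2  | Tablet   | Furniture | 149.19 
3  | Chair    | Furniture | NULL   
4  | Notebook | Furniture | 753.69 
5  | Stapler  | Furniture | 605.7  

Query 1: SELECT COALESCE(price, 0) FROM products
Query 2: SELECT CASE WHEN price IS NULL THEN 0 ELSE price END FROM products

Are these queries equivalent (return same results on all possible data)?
Yes, equivalent

Both queries return: [(0,), (149.19,), (605.7,), (753.69,), (1249.19,)]

Reason: COALESCE vs CASE for NULL handling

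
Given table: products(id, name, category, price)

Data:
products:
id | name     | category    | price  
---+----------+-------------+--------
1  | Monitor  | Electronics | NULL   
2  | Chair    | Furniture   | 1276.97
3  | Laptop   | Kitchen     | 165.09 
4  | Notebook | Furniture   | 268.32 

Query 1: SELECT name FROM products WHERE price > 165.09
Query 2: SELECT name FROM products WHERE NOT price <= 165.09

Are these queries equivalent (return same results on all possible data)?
Yes, equivalent

Both queries return: [('Chair',), ('Notebook',)]

Reason: Both filter price > 165.09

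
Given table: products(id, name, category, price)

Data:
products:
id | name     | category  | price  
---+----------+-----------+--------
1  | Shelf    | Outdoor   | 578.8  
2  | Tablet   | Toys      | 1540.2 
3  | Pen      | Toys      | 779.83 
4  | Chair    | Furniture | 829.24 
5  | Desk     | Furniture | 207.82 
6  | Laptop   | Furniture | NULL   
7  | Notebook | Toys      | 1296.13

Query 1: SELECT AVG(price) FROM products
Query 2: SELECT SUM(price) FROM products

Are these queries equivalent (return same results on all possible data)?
No, not equivalent

Query 1 returns: [(872.0033333333334,)]
Query 2 returns: [(5232.02,)]

Reason: AVG vs SUM give different aggregate values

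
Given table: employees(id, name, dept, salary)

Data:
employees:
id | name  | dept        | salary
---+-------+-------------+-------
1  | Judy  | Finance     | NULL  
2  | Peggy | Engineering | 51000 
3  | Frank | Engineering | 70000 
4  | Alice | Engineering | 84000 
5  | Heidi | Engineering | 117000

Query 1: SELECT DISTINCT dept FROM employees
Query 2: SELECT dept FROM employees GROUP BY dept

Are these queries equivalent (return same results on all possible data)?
Yes, equivalent

Both queries return: [('Engineering',), ('Finance',)]

Reason: Both get unique depts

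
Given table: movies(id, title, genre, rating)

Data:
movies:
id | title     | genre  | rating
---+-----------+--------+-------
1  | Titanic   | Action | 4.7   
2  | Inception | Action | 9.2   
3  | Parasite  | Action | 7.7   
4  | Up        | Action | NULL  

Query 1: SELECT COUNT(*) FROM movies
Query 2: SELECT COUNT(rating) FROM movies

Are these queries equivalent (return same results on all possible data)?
No, not equivalent

Query 1 returns: [(4,)]
Query 2 returns: [(3,)]

Reason: COUNT(*) includes NULLs, COUNT(column) excludes them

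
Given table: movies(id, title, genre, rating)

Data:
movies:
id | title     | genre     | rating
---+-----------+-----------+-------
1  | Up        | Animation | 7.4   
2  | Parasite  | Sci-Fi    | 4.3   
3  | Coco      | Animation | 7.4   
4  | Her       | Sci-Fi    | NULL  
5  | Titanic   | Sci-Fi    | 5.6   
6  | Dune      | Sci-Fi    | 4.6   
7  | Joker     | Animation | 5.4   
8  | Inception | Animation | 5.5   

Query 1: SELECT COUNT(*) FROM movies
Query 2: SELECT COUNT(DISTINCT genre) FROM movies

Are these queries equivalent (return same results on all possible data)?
No, not equivalent

Query 1 returns: [(8,)]
Query 2 returns: [(2,)]

Reason: COUNT(*) counts rows, COUNT(DISTINCT genre) counts unique genres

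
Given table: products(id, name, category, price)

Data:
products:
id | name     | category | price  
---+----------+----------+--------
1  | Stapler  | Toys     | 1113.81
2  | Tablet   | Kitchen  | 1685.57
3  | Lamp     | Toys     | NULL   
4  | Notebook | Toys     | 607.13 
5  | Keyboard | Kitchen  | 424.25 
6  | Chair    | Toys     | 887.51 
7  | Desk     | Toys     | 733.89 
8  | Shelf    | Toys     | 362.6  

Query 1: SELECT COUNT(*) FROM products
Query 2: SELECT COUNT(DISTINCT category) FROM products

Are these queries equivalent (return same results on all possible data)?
No, not equivalent

Query 1 returns: [(8,)]
Query 2 returns: [(2,)]

Reason: COUNT(*) counts rows, COUNT(DISTINCT category) counts unique categorys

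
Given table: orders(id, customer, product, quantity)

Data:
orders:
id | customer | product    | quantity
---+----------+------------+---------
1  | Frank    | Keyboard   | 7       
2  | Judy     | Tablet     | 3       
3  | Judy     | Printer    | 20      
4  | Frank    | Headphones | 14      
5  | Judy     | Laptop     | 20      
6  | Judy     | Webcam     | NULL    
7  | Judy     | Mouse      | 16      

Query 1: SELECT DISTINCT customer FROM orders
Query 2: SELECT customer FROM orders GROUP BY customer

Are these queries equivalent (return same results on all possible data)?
Yes, equivalent

Both queries return: [('Frank',), ('Judy',)]

Reason: Both get unique customers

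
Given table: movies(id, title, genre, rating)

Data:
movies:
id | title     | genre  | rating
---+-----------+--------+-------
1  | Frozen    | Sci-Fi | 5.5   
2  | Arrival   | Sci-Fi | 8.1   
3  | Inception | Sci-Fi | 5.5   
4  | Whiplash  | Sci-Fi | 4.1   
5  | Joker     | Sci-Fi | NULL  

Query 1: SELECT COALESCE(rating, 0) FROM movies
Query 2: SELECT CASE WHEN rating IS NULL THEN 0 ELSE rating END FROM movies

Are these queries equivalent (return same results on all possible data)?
Yes, equivalent

Both queries return: [(0,), (4.1,), (5.5,), (5.5,), (8.1,)]

Reason: COALESCE vs CASE for NULL handling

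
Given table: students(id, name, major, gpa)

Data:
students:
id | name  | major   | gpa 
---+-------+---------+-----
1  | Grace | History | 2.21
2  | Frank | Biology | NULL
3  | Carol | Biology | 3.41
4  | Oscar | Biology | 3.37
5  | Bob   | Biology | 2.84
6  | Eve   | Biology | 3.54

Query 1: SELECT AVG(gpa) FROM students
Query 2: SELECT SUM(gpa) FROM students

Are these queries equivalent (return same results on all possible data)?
No, not equivalent

Query 1 returns: [(3.0740000000000003,)]
Query 2 returns: [(15.370000000000001,)]

Reason: AVG vs SUM give different aggregate values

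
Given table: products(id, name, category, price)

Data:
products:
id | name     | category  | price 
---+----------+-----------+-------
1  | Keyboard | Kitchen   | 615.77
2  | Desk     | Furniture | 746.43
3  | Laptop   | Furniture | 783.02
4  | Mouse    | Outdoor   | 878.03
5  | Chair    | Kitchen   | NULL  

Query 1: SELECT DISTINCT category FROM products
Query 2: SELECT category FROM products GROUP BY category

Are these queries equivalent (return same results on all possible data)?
Yes, equivalent

Both queries return: [('Furniture',), ('Kitchen',), ('Outdoor',)]

Reason: Both get unique categorys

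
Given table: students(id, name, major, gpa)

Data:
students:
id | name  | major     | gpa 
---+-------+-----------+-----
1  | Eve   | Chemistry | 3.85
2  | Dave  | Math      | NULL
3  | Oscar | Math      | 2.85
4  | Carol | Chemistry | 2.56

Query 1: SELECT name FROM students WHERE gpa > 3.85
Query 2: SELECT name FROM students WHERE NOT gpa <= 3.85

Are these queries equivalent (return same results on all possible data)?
Yes, equivalent

Both queries return: []

Reason: Both filter gpa > 3.85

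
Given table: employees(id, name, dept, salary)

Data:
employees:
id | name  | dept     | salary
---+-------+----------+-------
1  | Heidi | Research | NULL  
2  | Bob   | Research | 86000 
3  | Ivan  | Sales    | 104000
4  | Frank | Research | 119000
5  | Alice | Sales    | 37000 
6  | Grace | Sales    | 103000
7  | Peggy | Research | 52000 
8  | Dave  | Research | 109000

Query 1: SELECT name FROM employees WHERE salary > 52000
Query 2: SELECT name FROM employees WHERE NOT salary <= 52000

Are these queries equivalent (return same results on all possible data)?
Yes, equivalent

Both queries return: [('Bob',), ('Dave',), ('Frank',), ('Grace',), ('Ivan',)]

Reason: Both filter salary > 52000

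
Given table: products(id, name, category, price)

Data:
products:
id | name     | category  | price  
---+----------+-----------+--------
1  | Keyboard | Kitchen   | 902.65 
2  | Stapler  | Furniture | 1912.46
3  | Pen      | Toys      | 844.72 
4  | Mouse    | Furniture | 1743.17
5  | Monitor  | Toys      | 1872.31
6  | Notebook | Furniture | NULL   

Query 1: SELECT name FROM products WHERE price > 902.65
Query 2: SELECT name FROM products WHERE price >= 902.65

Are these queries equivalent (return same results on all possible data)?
No, not equivalent

Query 1 returns: [('Stapler',), ('Mouse',), ('Monitor',)]
Query 2 returns: [('Keyboard',), ('Stapler',), ('Mouse',), ('Monitor',)]

Reason: > vs >= gives different results when price = 902.65 exists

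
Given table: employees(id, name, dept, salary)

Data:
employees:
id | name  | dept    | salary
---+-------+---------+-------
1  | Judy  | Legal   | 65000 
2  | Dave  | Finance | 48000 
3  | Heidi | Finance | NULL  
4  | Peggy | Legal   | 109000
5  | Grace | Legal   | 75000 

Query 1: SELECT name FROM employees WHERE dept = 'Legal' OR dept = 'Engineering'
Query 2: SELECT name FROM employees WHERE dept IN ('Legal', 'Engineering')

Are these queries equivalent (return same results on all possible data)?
Yes, equivalent

Both queries return: [('Grace',), ('Judy',), ('Peggy',)]

Reason: OR vs IN are equivalent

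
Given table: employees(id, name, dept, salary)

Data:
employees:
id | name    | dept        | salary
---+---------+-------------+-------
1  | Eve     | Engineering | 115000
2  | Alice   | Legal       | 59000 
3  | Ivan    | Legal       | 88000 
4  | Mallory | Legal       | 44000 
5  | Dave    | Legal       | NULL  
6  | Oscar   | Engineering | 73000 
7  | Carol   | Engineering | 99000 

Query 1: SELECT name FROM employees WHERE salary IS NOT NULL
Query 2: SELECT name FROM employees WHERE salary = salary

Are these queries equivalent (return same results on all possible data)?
Yes, equivalent

Both queries return: [('Alice',), ('Carol',), ('Eve',), ('Ivan',), ('Mallory',), ('Oscar',)]

Reason: IS NOT NULL vs self-equality (both exclude NULLs)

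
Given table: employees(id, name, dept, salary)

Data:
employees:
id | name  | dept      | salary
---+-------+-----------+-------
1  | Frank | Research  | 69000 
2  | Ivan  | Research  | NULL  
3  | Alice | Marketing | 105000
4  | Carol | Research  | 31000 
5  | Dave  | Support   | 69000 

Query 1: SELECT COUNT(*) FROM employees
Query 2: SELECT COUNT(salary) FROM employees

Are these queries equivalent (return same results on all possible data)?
No, not equivalent

Query 1 returns: [(5,)]
Query 2 returns: [(4,)]

Reason: COUNT(*) includes NULLs, COUNT(column) excludes them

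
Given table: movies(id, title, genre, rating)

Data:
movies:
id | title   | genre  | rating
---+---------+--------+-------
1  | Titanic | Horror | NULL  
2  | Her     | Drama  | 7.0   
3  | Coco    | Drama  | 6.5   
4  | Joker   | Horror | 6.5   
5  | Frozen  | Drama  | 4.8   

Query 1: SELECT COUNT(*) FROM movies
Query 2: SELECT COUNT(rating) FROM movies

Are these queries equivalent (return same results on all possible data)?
No, not equivalent

Query 1 returns: [(5,)]
Query 2 returns: [(4,)]

Reason: COUNT(*) includes NULLs, COUNT(column) excludes them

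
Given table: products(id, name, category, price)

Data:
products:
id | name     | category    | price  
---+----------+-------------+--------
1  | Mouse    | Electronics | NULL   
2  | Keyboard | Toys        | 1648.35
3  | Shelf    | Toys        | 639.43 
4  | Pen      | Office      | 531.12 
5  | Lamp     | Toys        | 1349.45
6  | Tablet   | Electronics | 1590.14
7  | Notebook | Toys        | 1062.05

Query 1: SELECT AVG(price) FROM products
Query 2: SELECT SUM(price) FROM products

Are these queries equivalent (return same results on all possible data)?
No, not equivalent

Query 1 returns: [(1136.7566666666667,)]
Query 2 returns: [(6820.54,)]

Reason: AVG vs SUM give different aggregate values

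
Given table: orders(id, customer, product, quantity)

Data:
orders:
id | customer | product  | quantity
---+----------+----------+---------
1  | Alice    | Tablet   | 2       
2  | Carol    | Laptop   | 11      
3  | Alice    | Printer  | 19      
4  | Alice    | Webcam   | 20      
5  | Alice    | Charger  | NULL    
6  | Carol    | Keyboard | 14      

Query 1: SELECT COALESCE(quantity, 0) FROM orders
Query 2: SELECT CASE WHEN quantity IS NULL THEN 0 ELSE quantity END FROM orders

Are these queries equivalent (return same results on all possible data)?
Yes, equivalent

Both queries return: [(0,), (2,), (11,), (14,), (19,), (20,)]

Reason: COALESCE vs CASE for NULL handling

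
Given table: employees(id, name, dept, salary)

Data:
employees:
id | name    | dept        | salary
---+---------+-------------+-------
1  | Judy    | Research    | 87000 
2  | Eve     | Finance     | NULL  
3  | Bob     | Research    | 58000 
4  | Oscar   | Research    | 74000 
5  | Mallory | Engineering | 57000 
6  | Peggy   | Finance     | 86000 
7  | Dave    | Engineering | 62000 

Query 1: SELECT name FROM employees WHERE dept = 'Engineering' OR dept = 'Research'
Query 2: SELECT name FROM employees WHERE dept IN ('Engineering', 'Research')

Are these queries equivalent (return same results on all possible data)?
Yes, equivalent

Both queries return: [('Bob',), ('Dave',), ('Judy',), ('Mallory',), ('Oscar',)]

Reason: OR vs IN are equivalent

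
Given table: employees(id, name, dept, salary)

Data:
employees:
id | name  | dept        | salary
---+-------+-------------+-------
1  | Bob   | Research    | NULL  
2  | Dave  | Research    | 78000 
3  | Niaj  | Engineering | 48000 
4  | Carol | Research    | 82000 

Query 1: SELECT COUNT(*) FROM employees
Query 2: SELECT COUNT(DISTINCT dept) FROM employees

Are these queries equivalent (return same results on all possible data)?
No, not equivalent

Query 1 returns: [(4,)]
Query 2 returns: [(2,)]

Reason: COUNT(*) counts rows, COUNT(DISTINCT dept) counts unique depts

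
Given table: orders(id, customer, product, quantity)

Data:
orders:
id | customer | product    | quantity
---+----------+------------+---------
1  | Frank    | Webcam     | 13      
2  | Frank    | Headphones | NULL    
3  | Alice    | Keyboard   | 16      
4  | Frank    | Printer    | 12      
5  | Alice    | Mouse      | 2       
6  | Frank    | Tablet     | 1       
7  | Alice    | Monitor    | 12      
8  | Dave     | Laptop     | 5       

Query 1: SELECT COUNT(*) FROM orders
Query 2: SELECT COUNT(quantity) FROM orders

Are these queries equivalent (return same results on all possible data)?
No, not equivalent

Query 1 returns: [(8,)]
Query 2 returns: [(7,)]

Reason: COUNT(*) includes NULLs, COUNT(column) excludes them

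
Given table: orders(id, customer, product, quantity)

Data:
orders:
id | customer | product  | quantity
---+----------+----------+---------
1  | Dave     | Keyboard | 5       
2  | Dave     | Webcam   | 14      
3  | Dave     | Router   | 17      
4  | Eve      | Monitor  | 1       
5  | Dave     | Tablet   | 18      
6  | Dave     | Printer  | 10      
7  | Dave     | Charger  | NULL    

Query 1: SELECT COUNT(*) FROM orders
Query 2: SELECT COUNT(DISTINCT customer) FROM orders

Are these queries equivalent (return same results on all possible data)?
No, not equivalent

Query 1 returns: [(7,)]
Query 2 returns: [(2,)]

Reason: COUNT(*) counts rows, COUNT(DISTINCT customer) counts unique customers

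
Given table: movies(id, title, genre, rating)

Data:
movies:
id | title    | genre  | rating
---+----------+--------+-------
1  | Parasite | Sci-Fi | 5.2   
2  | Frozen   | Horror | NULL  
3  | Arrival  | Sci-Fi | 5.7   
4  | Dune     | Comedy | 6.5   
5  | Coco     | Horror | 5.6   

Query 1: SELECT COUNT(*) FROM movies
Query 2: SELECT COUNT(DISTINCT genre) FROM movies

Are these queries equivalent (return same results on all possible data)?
No, not equivalent

Query 1 returns: [(5,)]
Query 2 returns: [(3,)]

Reason: COUNT(*) counts rows, COUNT(DISTINCT genre) counts unique genres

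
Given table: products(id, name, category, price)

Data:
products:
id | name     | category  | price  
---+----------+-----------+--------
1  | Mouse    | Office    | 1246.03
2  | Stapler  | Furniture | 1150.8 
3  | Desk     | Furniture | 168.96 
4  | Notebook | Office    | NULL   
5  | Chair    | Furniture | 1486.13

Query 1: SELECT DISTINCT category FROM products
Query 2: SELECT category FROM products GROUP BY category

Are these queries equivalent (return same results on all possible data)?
Yes, equivalent

Both queries return: [('Furniture',), ('Office',)]

Reason: Both get unique categorys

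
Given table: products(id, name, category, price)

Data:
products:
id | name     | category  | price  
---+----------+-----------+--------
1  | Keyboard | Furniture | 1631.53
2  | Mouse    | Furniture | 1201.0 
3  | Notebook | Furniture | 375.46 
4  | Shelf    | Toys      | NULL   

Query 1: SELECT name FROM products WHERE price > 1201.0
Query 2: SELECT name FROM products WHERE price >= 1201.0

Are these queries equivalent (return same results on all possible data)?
No, not equivalent

Query 1 returns: [('Keyboard',)]
Query 2 returns: [('Keyboard',), ('Mouse',)]

Reason: > vs >= gives different results when price = 1201.0 exists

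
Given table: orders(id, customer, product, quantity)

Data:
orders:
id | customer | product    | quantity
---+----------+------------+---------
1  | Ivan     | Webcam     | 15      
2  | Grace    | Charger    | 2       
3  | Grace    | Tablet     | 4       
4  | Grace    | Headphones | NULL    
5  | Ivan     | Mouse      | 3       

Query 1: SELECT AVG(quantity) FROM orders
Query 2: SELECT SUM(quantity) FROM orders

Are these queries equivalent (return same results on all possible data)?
No, not equivalent

Query 1 returns: [(6.0,)]
Query 2 returns: [(24,)]

Reason: AVG vs SUM give different aggregate values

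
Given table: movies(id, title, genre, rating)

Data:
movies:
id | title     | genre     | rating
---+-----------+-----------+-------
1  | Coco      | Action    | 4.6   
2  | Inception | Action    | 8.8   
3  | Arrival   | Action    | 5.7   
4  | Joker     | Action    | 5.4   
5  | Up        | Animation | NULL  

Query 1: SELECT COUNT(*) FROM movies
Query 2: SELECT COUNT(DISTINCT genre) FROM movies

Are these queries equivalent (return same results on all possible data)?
No, not equivalent

Query 1 returns: [(5,)]
Query 2 returns: [(2,)]

Reason: COUNT(*) counts rows, COUNT(DISTINCT genre) counts unique genres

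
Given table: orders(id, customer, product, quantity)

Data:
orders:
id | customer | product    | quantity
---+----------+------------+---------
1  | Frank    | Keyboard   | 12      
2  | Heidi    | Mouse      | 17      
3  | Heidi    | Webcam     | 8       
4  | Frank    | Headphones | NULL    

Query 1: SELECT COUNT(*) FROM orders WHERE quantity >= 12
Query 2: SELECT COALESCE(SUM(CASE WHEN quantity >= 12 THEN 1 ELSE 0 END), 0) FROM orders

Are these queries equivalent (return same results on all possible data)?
Yes, equivalent

Both queries return: [(2,)]

Reason: COUNT with WHERE vs conditional SUM (COALESCE handles empty-table NULL)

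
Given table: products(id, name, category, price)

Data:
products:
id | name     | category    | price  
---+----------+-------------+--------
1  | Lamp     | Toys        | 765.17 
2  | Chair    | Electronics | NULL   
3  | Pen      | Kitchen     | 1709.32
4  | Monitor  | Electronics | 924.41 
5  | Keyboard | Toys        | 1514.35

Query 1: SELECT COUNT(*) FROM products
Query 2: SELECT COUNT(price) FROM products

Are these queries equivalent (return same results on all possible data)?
No, not equivalent

Query 1 returns: [(5,)]
Query 2 returns: [(4,)]

Reason: COUNT(*) includes NULLs, COUNT(column) excludes them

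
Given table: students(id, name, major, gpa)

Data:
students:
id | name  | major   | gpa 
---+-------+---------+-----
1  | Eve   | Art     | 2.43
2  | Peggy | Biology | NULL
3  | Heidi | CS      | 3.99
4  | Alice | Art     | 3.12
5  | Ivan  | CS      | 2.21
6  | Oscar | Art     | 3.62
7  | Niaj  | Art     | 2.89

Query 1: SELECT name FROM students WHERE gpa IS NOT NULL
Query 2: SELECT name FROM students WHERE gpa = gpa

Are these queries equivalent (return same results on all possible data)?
Yes, equivalent

Both queries return: [('Alice',), ('Eve',), ('Heidi',), ('Ivan',), ('Niaj',), ('Oscar',)]

Reason: IS NOT NULL vs self-equality (both exclude NULLs)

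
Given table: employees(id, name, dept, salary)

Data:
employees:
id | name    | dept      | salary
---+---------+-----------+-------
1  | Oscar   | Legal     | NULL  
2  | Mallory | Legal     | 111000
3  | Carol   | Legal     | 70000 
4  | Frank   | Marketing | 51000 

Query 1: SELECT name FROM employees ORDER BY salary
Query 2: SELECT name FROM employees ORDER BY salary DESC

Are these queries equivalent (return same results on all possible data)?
No, not equivalent

Query 1 returns: [('Oscar',), ('Frank',), ('Carol',), ('Mallory',)]
Query 2 returns: [('Mallory',), ('Carol',), ('Frank',), ('Oscar',)]

Reason: ASC vs DESC gives opposite ordering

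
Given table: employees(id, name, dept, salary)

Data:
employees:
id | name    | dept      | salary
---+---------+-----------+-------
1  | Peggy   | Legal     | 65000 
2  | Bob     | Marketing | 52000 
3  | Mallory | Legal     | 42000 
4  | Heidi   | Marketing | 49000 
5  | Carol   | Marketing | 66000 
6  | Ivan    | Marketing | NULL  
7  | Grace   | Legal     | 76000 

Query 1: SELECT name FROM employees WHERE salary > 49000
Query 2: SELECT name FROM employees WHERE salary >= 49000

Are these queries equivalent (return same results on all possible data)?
No, not equivalent

Query 1 returns: [('Peggy',), ('Bob',), ('Carol',), ('Grace',)]
Query 2 returns: [('Peggy',), ('Bob',), ('Heidi',), ('Carol',), ('Grace',)]

Reason: > vs >= gives different results when salary = 49000 exists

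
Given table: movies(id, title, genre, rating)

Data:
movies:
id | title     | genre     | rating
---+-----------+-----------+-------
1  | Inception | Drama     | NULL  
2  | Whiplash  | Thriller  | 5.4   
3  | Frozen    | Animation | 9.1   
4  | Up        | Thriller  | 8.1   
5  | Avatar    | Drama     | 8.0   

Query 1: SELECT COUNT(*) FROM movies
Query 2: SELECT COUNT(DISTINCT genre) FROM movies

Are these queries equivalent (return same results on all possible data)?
No, not equivalent

Query 1 returns: [(5,)]
Query 2 returns: [(3,)]

Reason: COUNT(*) counts rows, COUNT(DISTINCT genre) counts unique genres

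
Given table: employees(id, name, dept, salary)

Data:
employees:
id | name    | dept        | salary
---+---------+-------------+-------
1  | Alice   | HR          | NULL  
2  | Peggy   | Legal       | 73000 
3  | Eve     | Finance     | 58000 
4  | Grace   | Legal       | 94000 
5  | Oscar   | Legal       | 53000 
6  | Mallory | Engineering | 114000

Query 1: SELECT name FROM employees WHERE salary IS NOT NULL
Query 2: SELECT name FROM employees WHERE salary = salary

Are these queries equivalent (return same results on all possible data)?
Yes, equivalent

Both queries return: [('Eve',), ('Grace',), ('Mallory',), ('Oscar',), ('Peggy',)]

Reason: IS NOT NULL vs self-equality (both exclude NULLs)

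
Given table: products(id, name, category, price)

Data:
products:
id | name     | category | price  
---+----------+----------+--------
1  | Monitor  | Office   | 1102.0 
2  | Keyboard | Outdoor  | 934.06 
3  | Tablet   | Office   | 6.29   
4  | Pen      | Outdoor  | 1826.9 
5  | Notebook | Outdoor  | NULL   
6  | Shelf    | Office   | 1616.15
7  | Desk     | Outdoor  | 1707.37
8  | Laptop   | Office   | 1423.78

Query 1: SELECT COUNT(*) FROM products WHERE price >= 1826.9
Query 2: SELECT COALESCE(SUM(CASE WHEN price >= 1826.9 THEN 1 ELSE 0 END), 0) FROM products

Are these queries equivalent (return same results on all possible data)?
Yes, equivalent

Both queries return: [(1,)]

Reason: COUNT with WHERE vs conditional SUM (COALESCE handles empty-table NULL)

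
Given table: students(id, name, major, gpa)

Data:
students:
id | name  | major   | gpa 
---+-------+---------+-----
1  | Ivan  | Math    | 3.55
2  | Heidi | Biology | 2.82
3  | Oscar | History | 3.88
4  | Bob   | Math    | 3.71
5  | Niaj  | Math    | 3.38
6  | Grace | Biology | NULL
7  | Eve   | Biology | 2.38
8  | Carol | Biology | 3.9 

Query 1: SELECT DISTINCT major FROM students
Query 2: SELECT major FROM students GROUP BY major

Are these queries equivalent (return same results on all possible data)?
Yes, equivalent

Both queries return: [('Biology',), ('History',), ('Math',)]

Reason: Both get unique majors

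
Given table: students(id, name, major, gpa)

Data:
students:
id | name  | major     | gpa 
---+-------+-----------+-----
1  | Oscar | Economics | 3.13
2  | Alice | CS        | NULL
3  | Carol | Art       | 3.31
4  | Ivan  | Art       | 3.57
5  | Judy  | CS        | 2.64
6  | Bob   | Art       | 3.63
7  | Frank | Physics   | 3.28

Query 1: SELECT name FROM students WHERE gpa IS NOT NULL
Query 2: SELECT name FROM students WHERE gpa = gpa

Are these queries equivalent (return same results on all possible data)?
Yes, equivalent

Both queries return: [('Bob',), ('Carol',), ('Frank',), ('Ivan',), ('Judy',), ('Oscar',)]

Reason: IS NOT NULL vs self-equality (both exclude NULLs)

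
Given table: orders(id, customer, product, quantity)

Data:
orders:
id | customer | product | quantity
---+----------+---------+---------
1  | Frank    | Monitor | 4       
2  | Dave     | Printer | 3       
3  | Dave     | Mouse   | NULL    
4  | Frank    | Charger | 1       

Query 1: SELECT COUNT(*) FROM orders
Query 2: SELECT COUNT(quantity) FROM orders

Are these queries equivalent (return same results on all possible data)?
No, not equivalent

Query 1 returns: [(4,)]
Query 2 returns: [(3,)]

Reason: COUNT(*) includes NULLs, COUNT(column) excludes them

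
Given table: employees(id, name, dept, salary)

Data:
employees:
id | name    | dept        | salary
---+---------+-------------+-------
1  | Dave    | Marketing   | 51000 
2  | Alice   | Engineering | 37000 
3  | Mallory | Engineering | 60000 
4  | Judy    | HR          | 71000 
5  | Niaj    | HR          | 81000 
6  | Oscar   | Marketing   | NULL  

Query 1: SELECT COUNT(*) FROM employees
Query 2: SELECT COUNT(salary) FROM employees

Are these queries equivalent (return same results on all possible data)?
No, not equivalent

Query 1 returns: [(6,)]
Query 2 returns: [(5,)]

Reason: COUNT(*) includes NULLs, COUNT(column) excludes them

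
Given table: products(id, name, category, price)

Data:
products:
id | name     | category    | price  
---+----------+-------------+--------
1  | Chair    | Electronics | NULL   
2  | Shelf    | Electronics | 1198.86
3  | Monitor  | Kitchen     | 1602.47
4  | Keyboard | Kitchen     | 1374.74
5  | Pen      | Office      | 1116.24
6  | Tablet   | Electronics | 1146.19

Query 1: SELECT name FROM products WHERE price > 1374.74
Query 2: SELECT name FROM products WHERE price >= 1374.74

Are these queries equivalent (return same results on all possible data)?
No, not equivalent

Query 1 returns: [('Monitor',)]
Query 2 returns: [('Monitor',), ('Keyboard',)]

Reason: > vs >= gives different results when price = 1374.74 exists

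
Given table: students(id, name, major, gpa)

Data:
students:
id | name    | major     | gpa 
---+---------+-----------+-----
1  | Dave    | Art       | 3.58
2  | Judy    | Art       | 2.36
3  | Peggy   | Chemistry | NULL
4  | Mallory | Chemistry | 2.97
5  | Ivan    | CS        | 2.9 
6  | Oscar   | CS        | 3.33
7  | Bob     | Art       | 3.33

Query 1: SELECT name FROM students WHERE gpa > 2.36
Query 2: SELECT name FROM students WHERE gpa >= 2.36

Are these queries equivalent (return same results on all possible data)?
No, not equivalent

Query 1 returns: [('Dave',), ('Mallory',), ('Ivan',), ('Oscar',), ('Bob',)]
Query 2 returns: [('Dave',), ('Judy',), ('Mallory',), ('Ivan',), ('Oscar',), ('Bob',)]

Reason: > vs >= gives different results when gpa = 2.36 exists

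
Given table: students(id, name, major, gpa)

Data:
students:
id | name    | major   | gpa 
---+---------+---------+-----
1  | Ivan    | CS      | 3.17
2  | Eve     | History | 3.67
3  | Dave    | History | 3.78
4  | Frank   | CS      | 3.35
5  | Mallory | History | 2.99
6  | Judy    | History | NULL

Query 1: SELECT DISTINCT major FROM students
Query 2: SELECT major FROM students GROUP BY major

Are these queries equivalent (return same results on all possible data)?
Yes, equivalent

Both queries return: [('CS',), ('History',)]

Reason: Both get unique majors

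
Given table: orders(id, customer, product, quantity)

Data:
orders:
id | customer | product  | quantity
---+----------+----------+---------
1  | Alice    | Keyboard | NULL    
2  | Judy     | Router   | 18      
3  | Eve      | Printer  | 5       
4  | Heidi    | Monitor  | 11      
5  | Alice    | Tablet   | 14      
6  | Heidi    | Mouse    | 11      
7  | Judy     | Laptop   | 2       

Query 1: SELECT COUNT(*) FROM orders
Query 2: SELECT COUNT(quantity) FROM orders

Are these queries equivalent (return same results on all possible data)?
No, not equivalent

Query 1 returns: [(7,)]
Query 2 returns: [(6,)]

Reason: COUNT(*) includes NULLs, COUNT(column) excludes them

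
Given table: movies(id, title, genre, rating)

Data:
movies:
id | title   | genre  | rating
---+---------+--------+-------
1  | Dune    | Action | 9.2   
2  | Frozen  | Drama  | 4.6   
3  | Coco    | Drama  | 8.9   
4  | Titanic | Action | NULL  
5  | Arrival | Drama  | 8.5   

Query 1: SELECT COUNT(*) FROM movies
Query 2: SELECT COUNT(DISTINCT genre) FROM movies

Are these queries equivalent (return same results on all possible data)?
No, not equivalent

Query 1 returns: [(5,)]
Query 2 returns: [(2,)]

Reason: COUNT(*) counts rows, COUNT(DISTINCT genre) counts unique genres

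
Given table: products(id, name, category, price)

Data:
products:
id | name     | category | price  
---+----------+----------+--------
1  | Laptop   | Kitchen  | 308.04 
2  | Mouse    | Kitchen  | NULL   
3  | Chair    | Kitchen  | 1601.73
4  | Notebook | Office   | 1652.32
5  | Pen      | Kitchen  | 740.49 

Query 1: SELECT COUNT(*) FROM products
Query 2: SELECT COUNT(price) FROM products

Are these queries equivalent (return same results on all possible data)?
No, not equivalent

Query 1 returns: [(5,)]
Query 2 returns: [(4,)]

Reason: COUNT(*) includes NULLs, COUNT(column) excludes them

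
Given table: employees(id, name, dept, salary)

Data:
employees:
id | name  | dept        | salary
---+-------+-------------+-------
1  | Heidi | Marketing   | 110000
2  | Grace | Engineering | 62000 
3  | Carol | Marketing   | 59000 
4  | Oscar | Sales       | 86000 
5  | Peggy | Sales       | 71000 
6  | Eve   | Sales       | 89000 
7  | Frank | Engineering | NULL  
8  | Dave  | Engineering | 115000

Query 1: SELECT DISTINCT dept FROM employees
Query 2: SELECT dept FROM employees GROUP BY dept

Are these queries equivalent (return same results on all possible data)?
Yes, equivalent

Both queries return: [('Engineering',), ('Marketing',), ('Sales',)]

Reason: Both get unique depts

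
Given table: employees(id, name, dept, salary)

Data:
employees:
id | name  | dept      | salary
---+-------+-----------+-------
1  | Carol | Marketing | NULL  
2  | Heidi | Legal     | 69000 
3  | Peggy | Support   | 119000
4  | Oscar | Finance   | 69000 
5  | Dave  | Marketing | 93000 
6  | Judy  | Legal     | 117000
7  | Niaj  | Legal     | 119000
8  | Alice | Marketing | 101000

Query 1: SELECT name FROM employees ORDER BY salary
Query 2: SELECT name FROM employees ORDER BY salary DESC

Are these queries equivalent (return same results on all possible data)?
No, not equivalent

Query 1 returns: [('Carol',), ('Heidi',), ('Oscar',), ('Dave',), ('Alice',), ('Judy',), ('Peggy',), ('Niaj',)]
Query 2 returns: [('Peggy',), ('Niaj',), ('Judy',), ('Alice',), ('Dave',), ('Heidi',), ('Oscar',), ('Carol',)]

Reason: ASC vs DESC gives opposite ordering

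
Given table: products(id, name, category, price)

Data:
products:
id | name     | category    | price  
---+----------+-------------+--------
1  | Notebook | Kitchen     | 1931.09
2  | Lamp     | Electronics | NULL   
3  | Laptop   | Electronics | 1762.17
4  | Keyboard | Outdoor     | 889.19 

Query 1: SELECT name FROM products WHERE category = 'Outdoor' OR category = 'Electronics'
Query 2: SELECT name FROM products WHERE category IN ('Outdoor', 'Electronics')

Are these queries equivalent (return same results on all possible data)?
Yes, equivalent

Both queries return: [('Keyboard',), ('Lamp',), ('Laptop',)]

Reason: OR vs IN are equivalent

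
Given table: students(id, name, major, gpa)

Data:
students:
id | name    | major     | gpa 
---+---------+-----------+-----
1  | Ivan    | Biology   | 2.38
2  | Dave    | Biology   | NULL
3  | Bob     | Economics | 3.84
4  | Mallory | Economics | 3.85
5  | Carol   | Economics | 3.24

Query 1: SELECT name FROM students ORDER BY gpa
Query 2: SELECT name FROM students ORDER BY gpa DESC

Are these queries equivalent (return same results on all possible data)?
No, not equivalent

Query 1 returns: [('Dave',), ('Ivan',), ('Carol',), ('Bob',), ('Mallory',)]
Query 2 returns: [('Mallory',), ('Bob',), ('Carol',), ('Ivan',), ('Dave',)]

Reason: ASC vs DESC gives opposite ordering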